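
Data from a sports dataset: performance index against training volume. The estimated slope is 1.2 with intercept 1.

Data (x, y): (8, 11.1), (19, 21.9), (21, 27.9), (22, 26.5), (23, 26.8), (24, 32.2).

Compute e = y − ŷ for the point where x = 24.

e = 2.4

ŷ = 1 + 1.2·24 = 29.8
e = 32.2 − 29.8 = 2.4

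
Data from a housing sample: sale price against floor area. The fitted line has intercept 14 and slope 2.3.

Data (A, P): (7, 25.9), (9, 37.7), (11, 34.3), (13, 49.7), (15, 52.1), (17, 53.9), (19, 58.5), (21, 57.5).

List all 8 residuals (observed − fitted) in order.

A=7: ŷ = 14 + 2.3·7 = 30.1; r = 25.9 − 30.1 = -4.2
A=9: ŷ = 14 + 2.3·9 = 34.7; r = 37.7 − 34.7 = 3
A=11: ŷ = 14 + 2.3·11 = 39.3; r = 34.3 − 39.3 = -5
A=13: ŷ = 14 + 2.3·13 = 43.9; r = 49.7 − 43.9 = 5.8
A=15: ŷ = 14 + 2.3·15 = 48.5; r = 52.1 − 48.5 = 3.6
A=17: ŷ = 14 + 2.3·17 = 53.1; r = 53.9 − 53.1 = 0.8
A=19: ŷ = 14 + 2.3·19 = 57.7; r = 58.5 − 57.7 = 0.8
A=21: ŷ = 14 + 2.3·21 = 62.3; r = 57.5 − 62.3 = -4.8

-4.2, 3, -5, 5.8, 3.6, 0.8, 0.8, -4.8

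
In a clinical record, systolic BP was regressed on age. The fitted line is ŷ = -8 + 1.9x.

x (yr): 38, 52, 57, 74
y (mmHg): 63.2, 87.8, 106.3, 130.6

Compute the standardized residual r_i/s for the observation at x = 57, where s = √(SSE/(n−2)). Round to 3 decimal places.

x=38: ŷ = -8 + 1.9·38 = 64.2; r = 63.2 − 64.2 = -1
x=52: ŷ = -8 + 1.9·52 = 90.8; r = 87.8 − 90.8 = -3
x=57: ŷ = -8 + 1.9·57 = 100.3; r = 106.3 − 100.3 = 6
x=74: ŷ = -8 + 1.9·74 = 132.6; r = 130.6 − 132.6 = -2
SSE = 1 + 9 + 36 + 4 = 50
s = √(50/2) = 5
r/s = 6 / 5 = 1.200

1.200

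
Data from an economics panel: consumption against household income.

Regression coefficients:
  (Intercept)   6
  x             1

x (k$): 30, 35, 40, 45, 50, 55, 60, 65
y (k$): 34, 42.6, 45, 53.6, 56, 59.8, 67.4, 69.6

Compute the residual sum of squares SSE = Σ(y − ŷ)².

x=30: ŷ = 6 + 30 = 36; e = 34 − 36 = -2
x=35: ŷ = 6 + 35 = 41; e = 42.6 − 41 = 1.6
x=40: ŷ = 6 + 40 = 46; e = 45 − 46 = -1
x=45: ŷ = 6 + 45 = 51; e = 53.6 − 51 = 2.6
x=50: ŷ = 6 + 50 = 56; e = 56 − 56 = 0
x=55: ŷ = 6 + 55 = 61; e = 59.8 − 61 = -1.2
x=60: ŷ = 6 + 60 = 66; e = 67.4 − 66 = 1.4
x=65: ŷ = 6 + 65 = 71; e = 69.6 − 71 = -1.4
SSE = 4 + 2.56 + 1 + 6.76 + 0 + 1.44 + 1.96 + 1.96 = 19.68

SSE = 19.68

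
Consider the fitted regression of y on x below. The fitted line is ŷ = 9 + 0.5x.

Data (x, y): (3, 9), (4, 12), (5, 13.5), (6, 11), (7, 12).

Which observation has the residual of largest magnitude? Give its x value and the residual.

x = 5, r = 2

x=3: ŷ = 9 + 0.5·3 = 10.5; r = 9 − 10.5 = -1.5
x=4: ŷ = 9 + 0.5·4 = 11; r = 12 − 11 = 1
x=5: ŷ = 9 + 0.5·5 = 11.5; r = 13.5 − 11.5 = 2
x=6: ŷ = 9 + 0.5·6 = 12; r = 11 − 12 = -1
x=7: ŷ = 9 + 0.5·7 = 12.5; r = 12 − 12.5 = -0.5
Largest |r| is 2 at x = 5, residual 2.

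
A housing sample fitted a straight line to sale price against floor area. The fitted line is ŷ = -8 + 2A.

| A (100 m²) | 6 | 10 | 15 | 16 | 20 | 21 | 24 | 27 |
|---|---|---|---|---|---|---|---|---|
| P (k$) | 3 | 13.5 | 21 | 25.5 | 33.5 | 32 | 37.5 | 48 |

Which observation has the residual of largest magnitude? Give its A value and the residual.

A = 24, e = -2.5

A=6: ŷ = -8 + 2·6 = 4; e = 3 − 4 = -1
A=10: ŷ = -8 + 2·10 = 12; e = 13.5 − 12 = 1.5
A=15: ŷ = -8 + 2·15 = 22; e = 21 − 22 = -1
A=16: ŷ = -8 + 2·16 = 24; e = 25.5 − 24 = 1.5
A=20: ŷ = -8 + 2·20 = 32; e = 33.5 − 32 = 1.5
A=21: ŷ = -8 + 2·21 = 34; e = 32 − 34 = -2
A=24: ŷ = -8 + 2·24 = 40; e = 37.5 − 40 = -2.5
A=27: ŷ = -8 + 2·27 = 46; e = 48 − 46 = 2
Largest |e| is 2.5 at A = 24, residual -2.5.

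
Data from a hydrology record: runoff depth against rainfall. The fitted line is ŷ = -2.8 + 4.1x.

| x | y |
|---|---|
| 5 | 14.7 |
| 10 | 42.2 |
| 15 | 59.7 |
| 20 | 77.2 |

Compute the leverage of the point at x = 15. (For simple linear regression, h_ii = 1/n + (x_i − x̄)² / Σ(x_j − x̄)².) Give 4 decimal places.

h = 0.3000

x̄ = (5 + 10 + 15 + 20)/4 = 12.5
Σ(x − x̄)² = 56.25 + 6.25 + 6.25 + 56.25 = 125
h = 1/4 + (2.5)²/125 = 0.25 + 0.05 = 0.3000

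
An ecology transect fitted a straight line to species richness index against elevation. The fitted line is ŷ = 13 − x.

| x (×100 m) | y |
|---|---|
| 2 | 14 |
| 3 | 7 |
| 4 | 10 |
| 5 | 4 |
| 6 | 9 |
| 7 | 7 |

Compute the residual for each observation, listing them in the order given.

x=2: ŷ = 13 − 2 = 11; r = 14 − 11 = 3
x=3: ŷ = 13 − 3 = 10; r = 7 − 10 = -3
x=4: ŷ = 13 − 4 = 9; r = 10 − 9 = 1
x=5: ŷ = 13 − 5 = 8; r = 4 − 8 = -4
x=6: ŷ = 13 − 6 = 7; r = 9 − 7 = 2
x=7: ŷ = 13 − 7 = 6; r = 7 − 6 = 1

3, -3, 1, -4, 2, 1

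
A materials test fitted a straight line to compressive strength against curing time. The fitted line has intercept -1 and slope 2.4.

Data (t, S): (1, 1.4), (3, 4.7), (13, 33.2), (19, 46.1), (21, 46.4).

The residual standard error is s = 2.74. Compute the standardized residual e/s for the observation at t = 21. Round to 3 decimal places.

ŷ = -1 + 2.4·21 = 49.4
e = 46.4 − 49.4 = -3
e/s = -3 / 2.74 = -1.095

-1.095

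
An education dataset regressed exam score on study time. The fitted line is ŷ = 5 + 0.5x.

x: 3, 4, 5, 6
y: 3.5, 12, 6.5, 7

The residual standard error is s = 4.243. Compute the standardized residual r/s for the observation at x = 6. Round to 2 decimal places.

ŷ = 5 + 0.5·6 = 8
r = 7 − 8 = -1
r/s = -1 / 4.243 = -0.24

-0.24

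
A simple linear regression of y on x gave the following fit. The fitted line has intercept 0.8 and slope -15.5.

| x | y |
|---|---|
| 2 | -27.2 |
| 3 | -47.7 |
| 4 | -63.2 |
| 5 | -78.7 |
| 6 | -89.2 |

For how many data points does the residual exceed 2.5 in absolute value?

x=2: ŷ = 0.8 − 15.5·2 = -30.2; r = -27.2 − (-30.2) = 3
x=3: ŷ = 0.8 − 15.5·3 = -45.7; r = -47.7 − (-45.7) = -2
x=4: ŷ = 0.8 − 15.5·4 = -61.2; r = -63.2 − (-61.2) = -2
x=5: ŷ = 0.8 − 15.5·5 = -76.7; r = -78.7 − (-76.7) = -2
x=6: ŷ = 0.8 − 15.5·6 = -92.2; r = -89.2 − (-92.2) = 3
|r| > 2.5: x=2 (|r|=3), x=6 (|r|=3) → 2

2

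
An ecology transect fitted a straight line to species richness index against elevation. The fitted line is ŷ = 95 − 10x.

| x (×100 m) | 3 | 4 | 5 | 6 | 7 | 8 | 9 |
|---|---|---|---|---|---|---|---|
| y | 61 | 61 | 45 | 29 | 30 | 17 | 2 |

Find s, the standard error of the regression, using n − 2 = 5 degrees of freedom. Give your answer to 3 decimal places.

s = 5.020

x=3: ŷ = 95 − 10·3 = 65; r = 61 − 65 = -4
x=4: ŷ = 95 − 10·4 = 55; r = 61 − 55 = 6
x=5: ŷ = 95 − 10·5 = 45; r = 45 − 45 = 0
x=6: ŷ = 95 − 10·6 = 35; r = 29 − 35 = -6
x=7: ŷ = 95 − 10·7 = 25; r = 30 − 25 = 5
x=8: ŷ = 95 − 10·8 = 15; r = 17 − 15 = 2
x=9: ŷ = 95 − 10·9 = 5; r = 2 − 5 = -3
SSE = 16 + 36 + 0 + 36 + 25 + 4 + 9 = 126
s = √(126/5) = √25.2 ≈ 5.020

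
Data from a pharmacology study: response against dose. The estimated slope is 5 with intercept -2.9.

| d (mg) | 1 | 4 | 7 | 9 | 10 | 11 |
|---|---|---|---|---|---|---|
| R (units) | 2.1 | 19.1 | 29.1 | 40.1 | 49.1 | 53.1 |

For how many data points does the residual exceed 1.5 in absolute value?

4

d=1: R̂ = -2.9 + 5·1 = 2.1; e = 2.1 − 2.1 = 0
d=4: R̂ = -2.9 + 5·4 = 17.1; e = 19.1 − 17.1 = 2
d=7: R̂ = -2.9 + 5·7 = 32.1; e = 29.1 − 32.1 = -3
d=9: R̂ = -2.9 + 5·9 = 42.1; e = 40.1 − 42.1 = -2
d=10: R̂ = -2.9 + 5·10 = 47.1; e = 49.1 − 47.1 = 2
d=11: R̂ = -2.9 + 5·11 = 52.1; e = 53.1 − 52.1 = 1
|e| > 1.5: d=4 (|e|=2), d=7 (|e|=3), d=9 (|e|=2), d=10 (|e|=2) → 4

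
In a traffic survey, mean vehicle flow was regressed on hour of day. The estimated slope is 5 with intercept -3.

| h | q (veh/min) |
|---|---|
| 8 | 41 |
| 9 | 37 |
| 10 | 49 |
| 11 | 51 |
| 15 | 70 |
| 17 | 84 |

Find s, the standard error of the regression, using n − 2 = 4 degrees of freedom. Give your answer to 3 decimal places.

s = 3.674

h=8: q̂ = -3 + 5·8 = 37; e = 41 − 37 = 4
h=9: q̂ = -3 + 5·9 = 42; e = 37 − 42 = -5
h=10: q̂ = -3 + 5·10 = 47; e = 49 − 47 = 2
h=11: q̂ = -3 + 5·11 = 52; e = 51 − 52 = -1
h=15: q̂ = -3 + 5·15 = 72; e = 70 − 72 = -2
h=17: q̂ = -3 + 5·17 = 82; e = 84 − 82 = 2
SSE = 16 + 25 + 4 + 1 + 4 + 4 = 54
s = √(54/4) = √13.5 ≈ 3.674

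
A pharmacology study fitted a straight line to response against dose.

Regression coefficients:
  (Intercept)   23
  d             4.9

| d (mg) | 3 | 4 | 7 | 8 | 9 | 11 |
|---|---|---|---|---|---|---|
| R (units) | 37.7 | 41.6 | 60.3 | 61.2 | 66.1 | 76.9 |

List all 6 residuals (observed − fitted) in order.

0, -1, 3, -1, -1, 0

d=3: ŷ = 23 + 4.9·3 = 37.7; e = 37.7 − 37.7 = 0
d=4: ŷ = 23 + 4.9·4 = 42.6; e = 41.6 − 42.6 = -1
d=7: ŷ = 23 + 4.9·7 = 57.3; e = 60.3 − 57.3 = 3
d=8: ŷ = 23 + 4.9·8 = 62.2; e = 61.2 − 62.2 = -1
d=9: ŷ = 23 + 4.9·9 = 67.1; e = 66.1 − 67.1 = -1
d=11: ŷ = 23 + 4.9·11 = 76.9; e = 76.9 − 76.9 = 0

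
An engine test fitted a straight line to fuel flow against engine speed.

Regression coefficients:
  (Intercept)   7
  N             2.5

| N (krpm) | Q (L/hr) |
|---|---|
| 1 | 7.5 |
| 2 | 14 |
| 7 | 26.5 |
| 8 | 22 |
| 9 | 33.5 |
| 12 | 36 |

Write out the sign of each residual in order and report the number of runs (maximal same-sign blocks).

N=1: Q̂ = 7 + 2.5·1 = 9.5; e = 7.5 − 9.5 = -2
N=2: Q̂ = 7 + 2.5·2 = 12; e = 14 − 12 = 2
N=7: Q̂ = 7 + 2.5·7 = 24.5; e = 26.5 − 24.5 = 2
N=8: Q̂ = 7 + 2.5·8 = 27; e = 22 − 27 = -5
N=9: Q̂ = 7 + 2.5·9 = 29.5; e = 33.5 − 29.5 = 4
N=12: Q̂ = 7 + 2.5·12 = 37; e = 36 − 37 = -1
Signs: − + + − + −
Runs: −×1, +×2, −×1, +×1, −×1 → 5

5 runs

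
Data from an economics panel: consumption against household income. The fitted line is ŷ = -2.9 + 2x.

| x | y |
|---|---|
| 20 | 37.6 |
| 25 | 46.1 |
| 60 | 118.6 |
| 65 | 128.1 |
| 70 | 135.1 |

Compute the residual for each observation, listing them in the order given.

0.5, -1, 1.5, 1, -2

x=20: ŷ = -2.9 + 2·20 = 37.1; e = 37.6 − 37.1 = 0.5
x=25: ŷ = -2.9 + 2·25 = 47.1; e = 46.1 − 47.1 = -1
x=60: ŷ = -2.9 + 2·60 = 117.1; e = 118.6 − 117.1 = 1.5
x=65: ŷ = -2.9 + 2·65 = 127.1; e = 128.1 − 127.1 = 1
x=70: ŷ = -2.9 + 2·70 = 137.1; e = 135.1 − 137.1 = -2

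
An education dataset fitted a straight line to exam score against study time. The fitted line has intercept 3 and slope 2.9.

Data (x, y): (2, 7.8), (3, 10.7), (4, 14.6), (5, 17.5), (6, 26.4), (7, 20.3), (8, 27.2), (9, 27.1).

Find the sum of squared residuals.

SSE = 52

x=2: ŷ = 3 + 2.9·2 = 8.8; r = 7.8 − 8.8 = -1
x=3: ŷ = 3 + 2.9·3 = 11.7; r = 10.7 − 11.7 = -1
x=4: ŷ = 3 + 2.9·4 = 14.6; r = 14.6 − 14.6 = 0
x=5: ŷ = 3 + 2.9·5 = 17.5; r = 17.5 − 17.5 = 0
x=6: ŷ = 3 + 2.9·6 = 20.4; r = 26.4 − 20.4 = 6
x=7: ŷ = 3 + 2.9·7 = 23.3; r = 20.3 − 23.3 = -3
x=8: ŷ = 3 + 2.9·8 = 26.2; r = 27.2 − 26.2 = 1
x=9: ŷ = 3 + 2.9·9 = 29.1; r = 27.1 − 29.1 = -2
SSE = 1 + 1 + 0 + 0 + 36 + 9 + 1 + 4 = 52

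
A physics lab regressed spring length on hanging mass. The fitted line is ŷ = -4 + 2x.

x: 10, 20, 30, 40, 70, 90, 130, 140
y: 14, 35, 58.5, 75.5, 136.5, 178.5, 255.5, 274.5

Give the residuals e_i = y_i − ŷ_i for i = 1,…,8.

x=10: ŷ = -4 + 2·10 = 16; e = 14 − 16 = -2
x=20: ŷ = -4 + 2·20 = 36; e = 35 − 36 = -1
x=30: ŷ = -4 + 2·30 = 56; e = 58.5 − 56 = 2.5
x=40: ŷ = -4 + 2·40 = 76; e = 75.5 − 76 = -0.5
x=70: ŷ = -4 + 2·70 = 136; e = 136.5 − 136 = 0.5
x=90: ŷ = -4 + 2·90 = 176; e = 178.5 − 176 = 2.5
x=130: ŷ = -4 + 2·130 = 256; e = 255.5 − 256 = -0.5
x=140: ŷ = -4 + 2·140 = 276; e = 274.5 − 276 = -1.5

-2, -1, 2.5, -0.5, 0.5, 2.5, -0.5, -1.5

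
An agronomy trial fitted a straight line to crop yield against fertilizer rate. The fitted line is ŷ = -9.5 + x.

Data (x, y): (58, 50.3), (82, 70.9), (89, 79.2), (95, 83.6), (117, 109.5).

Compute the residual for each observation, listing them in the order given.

x=58: ŷ = -9.5 + 58 = 48.5; r = 50.3 − 48.5 = 1.8
x=82: ŷ = -9.5 + 82 = 72.5; r = 70.9 − 72.5 = -1.6
x=89: ŷ = -9.5 + 89 = 79.5; r = 79.2 − 79.5 = -0.3
x=95: ŷ = -9.5 + 95 = 85.5; r = 83.6 − 85.5 = -1.9
x=117: ŷ = -9.5 + 117 = 107.5; r = 109.5 − 107.5 = 2

1.8, -1.6, -0.3, -1.9, 2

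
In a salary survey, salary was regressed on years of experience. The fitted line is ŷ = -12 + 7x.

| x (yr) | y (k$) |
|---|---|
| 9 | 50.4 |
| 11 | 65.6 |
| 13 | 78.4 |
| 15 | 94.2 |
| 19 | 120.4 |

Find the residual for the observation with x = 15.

e = 1.2

ŷ = -12 + 7·15 = 93
e = 94.2 − 93 = 1.2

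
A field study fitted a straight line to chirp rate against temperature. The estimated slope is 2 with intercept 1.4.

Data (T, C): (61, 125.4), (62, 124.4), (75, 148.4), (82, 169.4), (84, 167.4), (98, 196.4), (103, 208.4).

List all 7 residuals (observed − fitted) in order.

T=61: ŷ = 1.4 + 2·61 = 123.4; r = 125.4 − 123.4 = 2
T=62: ŷ = 1.4 + 2·62 = 125.4; r = 124.4 − 125.4 = -1
T=75: ŷ = 1.4 + 2·75 = 151.4; r = 148.4 − 151.4 = -3
T=82: ŷ = 1.4 + 2·82 = 165.4; r = 169.4 − 165.4 = 4
T=84: ŷ = 1.4 + 2·84 = 169.4; r = 167.4 − 169.4 = -2
T=98: ŷ = 1.4 + 2·98 = 197.4; r = 196.4 − 197.4 = -1
T=103: ŷ = 1.4 + 2·103 = 207.4; r = 208.4 − 207.4 = 1

2, -1, -3, 4, -2, -1, 1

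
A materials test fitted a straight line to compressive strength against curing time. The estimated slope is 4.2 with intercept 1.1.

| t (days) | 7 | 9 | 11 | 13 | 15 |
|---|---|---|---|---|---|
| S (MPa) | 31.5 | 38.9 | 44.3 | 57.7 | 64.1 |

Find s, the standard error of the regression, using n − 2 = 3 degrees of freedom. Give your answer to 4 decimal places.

s = 2.1602

t=7: ŷ = 1.1 + 4.2·7 = 30.5; e = 31.5 − 30.5 = 1
t=9: ŷ = 1.1 + 4.2·9 = 38.9; e = 38.9 − 38.9 = 0
t=11: ŷ = 1.1 + 4.2·11 = 47.3; e = 44.3 − 47.3 = -3
t=13: ŷ = 1.1 + 4.2·13 = 55.7; e = 57.7 − 55.7 = 2
t=15: ŷ = 1.1 + 4.2·15 = 64.1; e = 64.1 − 64.1 = 0
SSE = 1 + 0 + 9 + 4 + 0 = 14
s = √(14/3) = √4.66667 ≈ 2.1602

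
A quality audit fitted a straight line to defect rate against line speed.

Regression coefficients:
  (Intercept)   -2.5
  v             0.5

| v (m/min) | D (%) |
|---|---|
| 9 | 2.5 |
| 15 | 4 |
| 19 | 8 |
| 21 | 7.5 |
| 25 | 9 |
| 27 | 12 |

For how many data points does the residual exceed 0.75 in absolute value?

v=9: D̂ = -2.5 + 0.5·9 = 2; e = 2.5 − 2 = 0.5
v=15: D̂ = -2.5 + 0.5·15 = 5; e = 4 − 5 = -1
v=19: D̂ = -2.5 + 0.5·19 = 7; e = 8 − 7 = 1
v=21: D̂ = -2.5 + 0.5·21 = 8; e = 7.5 − 8 = -0.5
v=25: D̂ = -2.5 + 0.5·25 = 10; e = 9 − 10 = -1
v=27: D̂ = -2.5 + 0.5·27 = 11; e = 12 − 11 = 1
|e| > 0.75: v=15 (|e|=1), v=19 (|e|=1), v=25 (|e|=1), v=27 (|e|=1) → 4

4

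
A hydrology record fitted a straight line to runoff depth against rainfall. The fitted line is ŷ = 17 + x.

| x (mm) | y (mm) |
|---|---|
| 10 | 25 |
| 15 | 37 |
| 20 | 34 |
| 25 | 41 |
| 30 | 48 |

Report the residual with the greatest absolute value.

e = 5

x=10: ŷ = 17 + 10 = 27; e = 25 − 27 = -2
x=15: ŷ = 17 + 15 = 32; e = 37 − 32 = 5
x=20: ŷ = 17 + 20 = 37; e = 34 − 37 = -3
x=25: ŷ = 17 + 25 = 42; e = 41 − 42 = -1
x=30: ŷ = 17 + 30 = 47; e = 48 − 47 = 1
Largest |e| is 5 at x = 15, residual 5.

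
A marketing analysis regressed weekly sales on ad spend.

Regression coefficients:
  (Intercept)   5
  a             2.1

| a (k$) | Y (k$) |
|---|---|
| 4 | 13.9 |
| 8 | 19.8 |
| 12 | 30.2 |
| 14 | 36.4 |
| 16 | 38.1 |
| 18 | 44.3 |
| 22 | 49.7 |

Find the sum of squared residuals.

a=4: Ŷ = 5 + 2.1·4 = 13.4; r = 13.9 − 13.4 = 0.5
a=8: Ŷ = 5 + 2.1·8 = 21.8; r = 19.8 − 21.8 = -2
a=12: Ŷ = 5 + 2.1·12 = 30.2; r = 30.2 − 30.2 = 0
a=14: Ŷ = 5 + 2.1·14 = 34.4; r = 36.4 − 34.4 = 2
a=16: Ŷ = 5 + 2.1·16 = 38.6; r = 38.1 − 38.6 = -0.5
a=18: Ŷ = 5 + 2.1·18 = 42.8; r = 44.3 − 42.8 = 1.5
a=22: Ŷ = 5 + 2.1·22 = 51.2; r = 49.7 − 51.2 = -1.5
SSE = 0.25 + 4 + 0 + 4 + 0.25 + 2.25 + 2.25 = 13

SSE = 13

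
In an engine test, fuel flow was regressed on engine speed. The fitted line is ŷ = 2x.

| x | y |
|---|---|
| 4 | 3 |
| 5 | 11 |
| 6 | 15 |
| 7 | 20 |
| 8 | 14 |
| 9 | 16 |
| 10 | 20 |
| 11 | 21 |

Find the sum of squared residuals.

x=4: ŷ = 2·4 = 8; r = 3 − 8 = -5
x=5: ŷ = 2·5 = 10; r = 11 − 10 = 1
x=6: ŷ = 2·6 = 12; r = 15 − 12 = 3
x=7: ŷ = 2·7 = 14; r = 20 − 14 = 6
x=8: ŷ = 2·8 = 16; r = 14 − 16 = -2
x=9: ŷ = 2·9 = 18; r = 16 − 18 = -2
x=10: ŷ = 2·10 = 20; r = 20 − 20 = 0
x=11: ŷ = 2·11 = 22; r = 21 − 22 = -1
SSE = 25 + 1 + 9 + 36 + 4 + 4 + 0 + 1 = 80

SSE = 80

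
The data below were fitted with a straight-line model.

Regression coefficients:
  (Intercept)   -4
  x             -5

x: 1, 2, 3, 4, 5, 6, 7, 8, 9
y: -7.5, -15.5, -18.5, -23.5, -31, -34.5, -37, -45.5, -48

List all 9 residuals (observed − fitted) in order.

1.5, -1.5, 0.5, 0.5, -2, -0.5, 2, -1.5, 1

x=1: ŷ = -4 − 5·1 = -9; e = -7.5 − (-9) = 1.5
x=2: ŷ = -4 − 5·2 = -14; e = -15.5 − (-14) = -1.5
x=3: ŷ = -4 − 5·3 = -19; e = -18.5 − (-19) = 0.5
x=4: ŷ = -4 − 5·4 = -24; e = -23.5 − (-24) = 0.5
x=5: ŷ = -4 − 5·5 = -29; e = -31 − (-29) = -2
x=6: ŷ = -4 − 5·6 = -34; e = -34.5 − (-34) = -0.5
x=7: ŷ = -4 − 5·7 = -39; e = -37 − (-39) = 2
x=8: ŷ = -4 − 5·8 = -44; e = -45.5 − (-44) = -1.5
x=9: ŷ = -4 − 5·9 = -49; e = -48 − (-49) = 1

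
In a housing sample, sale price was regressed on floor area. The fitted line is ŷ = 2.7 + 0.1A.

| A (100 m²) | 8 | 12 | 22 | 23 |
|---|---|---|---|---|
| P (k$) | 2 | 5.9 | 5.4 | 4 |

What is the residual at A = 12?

ŷ = 2.7 + 0.1·12 = 3.9
e = 5.9 − 3.9 = 2

e = 2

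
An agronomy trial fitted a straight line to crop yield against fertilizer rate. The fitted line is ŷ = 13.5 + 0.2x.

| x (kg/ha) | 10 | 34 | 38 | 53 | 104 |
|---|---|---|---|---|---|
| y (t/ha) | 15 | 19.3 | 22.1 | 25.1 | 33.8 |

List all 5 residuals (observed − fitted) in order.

-0.5, -1, 1, 1, -0.5

x=10: ŷ = 13.5 + 0.2·10 = 15.5; r = 15 − 15.5 = -0.5
x=34: ŷ = 13.5 + 0.2·34 = 20.3; r = 19.3 − 20.3 = -1
x=38: ŷ = 13.5 + 0.2·38 = 21.1; r = 22.1 − 21.1 = 1
x=53: ŷ = 13.5 + 0.2·53 = 24.1; r = 25.1 − 24.1 = 1
x=104: ŷ = 13.5 + 0.2·104 = 34.3; r = 33.8 − 34.3 = -0.5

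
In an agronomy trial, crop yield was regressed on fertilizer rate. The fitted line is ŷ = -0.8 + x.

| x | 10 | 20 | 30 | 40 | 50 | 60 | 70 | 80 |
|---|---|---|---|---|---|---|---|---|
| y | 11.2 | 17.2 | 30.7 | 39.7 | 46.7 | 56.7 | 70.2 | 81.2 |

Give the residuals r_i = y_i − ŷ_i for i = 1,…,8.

x=10: ŷ = -0.8 + 10 = 9.2; r = 11.2 − 9.2 = 2
x=20: ŷ = -0.8 + 20 = 19.2; r = 17.2 − 19.2 = -2
x=30: ŷ = -0.8 + 30 = 29.2; r = 30.7 − 29.2 = 1.5
x=40: ŷ = -0.8 + 40 = 39.2; r = 39.7 − 39.2 = 0.5
x=50: ŷ = -0.8 + 50 = 49.2; r = 46.7 − 49.2 = -2.5
x=60: ŷ = -0.8 + 60 = 59.2; r = 56.7 − 59.2 = -2.5
x=70: ŷ = -0.8 + 70 = 69.2; r = 70.2 − 69.2 = 1
x=80: ŷ = -0.8 + 80 = 79.2; r = 81.2 − 79.2 = 2

2, -2, 1.5, 0.5, -2.5, -2.5, 1, 2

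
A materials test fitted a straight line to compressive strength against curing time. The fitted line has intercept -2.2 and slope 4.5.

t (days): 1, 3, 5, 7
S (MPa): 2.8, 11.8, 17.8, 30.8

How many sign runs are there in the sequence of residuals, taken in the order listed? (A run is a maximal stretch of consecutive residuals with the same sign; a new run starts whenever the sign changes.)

3 runs

t=1: Ŝ = -2.2 + 4.5·1 = 2.3; e = 2.8 − 2.3 = 0.5
t=3: Ŝ = -2.2 + 4.5·3 = 11.3; e = 11.8 − 11.3 = 0.5
t=5: Ŝ = -2.2 + 4.5·5 = 20.3; e = 17.8 − 20.3 = -2.5
t=7: Ŝ = -2.2 + 4.5·7 = 29.3; e = 30.8 − 29.3 = 1.5
Signs: + + − +
Runs: +×2, −×1, +×1 → 3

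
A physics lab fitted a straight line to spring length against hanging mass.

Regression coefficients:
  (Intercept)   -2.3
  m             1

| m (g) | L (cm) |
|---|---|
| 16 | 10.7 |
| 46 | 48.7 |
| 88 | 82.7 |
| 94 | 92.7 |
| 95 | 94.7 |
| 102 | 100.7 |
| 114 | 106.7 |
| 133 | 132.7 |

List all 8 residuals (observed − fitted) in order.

-3, 5, -3, 1, 2, 1, -5, 2

m=16: L̂ = -2.3 + 16 = 13.7; e = 10.7 − 13.7 = -3
m=46: L̂ = -2.3 + 46 = 43.7; e = 48.7 − 43.7 = 5
m=88: L̂ = -2.3 + 88 = 85.7; e = 82.7 − 85.7 = -3
m=94: L̂ = -2.3 + 94 = 91.7; e = 92.7 − 91.7 = 1
m=95: L̂ = -2.3 + 95 = 92.7; e = 94.7 − 92.7 = 2
m=102: L̂ = -2.3 + 102 = 99.7; e = 100.7 − 99.7 = 1
m=114: L̂ = -2.3 + 114 = 111.7; e = 106.7 − 111.7 = -5
m=133: L̂ = -2.3 + 133 = 130.7; e = 132.7 − 130.7 = 2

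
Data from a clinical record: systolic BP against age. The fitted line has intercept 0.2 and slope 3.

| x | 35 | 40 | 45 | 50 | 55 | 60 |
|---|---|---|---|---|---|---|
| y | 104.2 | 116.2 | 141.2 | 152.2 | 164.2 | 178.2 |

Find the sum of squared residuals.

x=35: ŷ = 0.2 + 3·35 = 105.2; r = 104.2 − 105.2 = -1
x=40: ŷ = 0.2 + 3·40 = 120.2; r = 116.2 − 120.2 = -4
x=45: ŷ = 0.2 + 3·45 = 135.2; r = 141.2 − 135.2 = 6
x=50: ŷ = 0.2 + 3·50 = 150.2; r = 152.2 − 150.2 = 2
x=55: ŷ = 0.2 + 3·55 = 165.2; r = 164.2 − 165.2 = -1
x=60: ŷ = 0.2 + 3·60 = 180.2; r = 178.2 − 180.2 = -2
SSE = 1 + 16 + 36 + 4 + 1 + 4 = 62

SSE = 62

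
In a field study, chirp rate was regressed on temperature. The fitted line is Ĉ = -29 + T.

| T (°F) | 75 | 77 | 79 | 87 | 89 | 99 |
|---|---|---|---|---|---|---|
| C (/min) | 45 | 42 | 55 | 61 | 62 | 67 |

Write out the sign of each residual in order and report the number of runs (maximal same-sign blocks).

3 runs

T=75: Ĉ = -29 + 75 = 46; r = 45 − 46 = -1
T=77: Ĉ = -29 + 77 = 48; r = 42 − 48 = -6
T=79: Ĉ = -29 + 79 = 50; r = 55 − 50 = 5
T=87: Ĉ = -29 + 87 = 58; r = 61 − 58 = 3
T=89: Ĉ = -29 + 89 = 60; r = 62 − 60 = 2
T=99: Ĉ = -29 + 99 = 70; r = 67 − 70 = -3
Signs: − − + + + −
Runs: −×2, +×3, −×1 → 3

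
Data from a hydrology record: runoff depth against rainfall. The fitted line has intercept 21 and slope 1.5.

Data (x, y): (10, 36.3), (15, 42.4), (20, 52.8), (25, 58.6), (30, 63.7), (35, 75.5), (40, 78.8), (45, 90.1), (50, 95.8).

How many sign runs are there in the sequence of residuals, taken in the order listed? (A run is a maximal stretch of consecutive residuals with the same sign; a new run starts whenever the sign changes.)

x=10: ŷ = 21 + 1.5·10 = 36; e = 36.3 − 36 = 0.3
x=15: ŷ = 21 + 1.5·15 = 43.5; e = 42.4 − 43.5 = -1.1
x=20: ŷ = 21 + 1.5·20 = 51; e = 52.8 − 51 = 1.8
x=25: ŷ = 21 + 1.5·25 = 58.5; e = 58.6 − 58.5 = 0.1
x=30: ŷ = 21 + 1.5·30 = 66; e = 63.7 − 66 = -2.3
x=35: ŷ = 21 + 1.5·35 = 73.5; e = 75.5 − 73.5 = 2
x=40: ŷ = 21 + 1.5·40 = 81; e = 78.8 − 81 = -2.2
x=45: ŷ = 21 + 1.5·45 = 88.5; e = 90.1 − 88.5 = 1.6
x=50: ŷ = 21 + 1.5·50 = 96; e = 95.8 − 96 = -0.2
Signs: + − + + − + − + −
Runs: +×1, −×1, +×2, −×1, +×1, −×1, +×1, −×1 → 8

8 runs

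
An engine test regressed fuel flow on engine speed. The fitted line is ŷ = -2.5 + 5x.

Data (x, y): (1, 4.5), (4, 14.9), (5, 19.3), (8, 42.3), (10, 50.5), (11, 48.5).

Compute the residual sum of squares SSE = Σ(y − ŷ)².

x=1: ŷ = -2.5 + 5·1 = 2.5; e = 4.5 − 2.5 = 2
x=4: ŷ = -2.5 + 5·4 = 17.5; e = 14.9 − 17.5 = -2.6
x=5: ŷ = -2.5 + 5·5 = 22.5; e = 19.3 − 22.5 = -3.2
x=8: ŷ = -2.5 + 5·8 = 37.5; e = 42.3 − 37.5 = 4.8
x=10: ŷ = -2.5 + 5·10 = 47.5; e = 50.5 − 47.5 = 3
x=11: ŷ = -2.5 + 5·11 = 52.5; e = 48.5 − 52.5 = -4
SSE = 4 + 6.76 + 10.24 + 23.04 + 9 + 16 = 69.04

SSE = 69.04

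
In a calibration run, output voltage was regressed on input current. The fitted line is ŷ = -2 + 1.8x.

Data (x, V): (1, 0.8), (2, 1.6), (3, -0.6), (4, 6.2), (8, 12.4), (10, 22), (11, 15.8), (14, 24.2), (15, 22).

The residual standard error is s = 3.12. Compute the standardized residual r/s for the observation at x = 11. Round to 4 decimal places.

-0.6410

ŷ = -2 + 1.8·11 = 17.8
r = 15.8 − 17.8 = -2
r/s = -2 / 3.12 = -0.6410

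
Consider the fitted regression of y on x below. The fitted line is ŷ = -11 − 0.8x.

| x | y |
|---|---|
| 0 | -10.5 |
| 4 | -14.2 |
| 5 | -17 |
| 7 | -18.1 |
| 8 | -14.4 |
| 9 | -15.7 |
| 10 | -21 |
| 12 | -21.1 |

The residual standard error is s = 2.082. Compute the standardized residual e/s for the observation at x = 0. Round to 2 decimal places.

ŷ = -11 − 0.8·0 = -11
e = -10.5 − (-11) = 0.5
e/s = 0.5 / 2.082 = 0.24

0.24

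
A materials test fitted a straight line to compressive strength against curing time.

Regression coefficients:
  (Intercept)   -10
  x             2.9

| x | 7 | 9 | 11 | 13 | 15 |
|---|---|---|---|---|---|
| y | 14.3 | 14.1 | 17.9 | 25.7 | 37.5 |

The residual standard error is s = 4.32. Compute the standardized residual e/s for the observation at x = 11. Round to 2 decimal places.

ŷ = -10 + 2.9·11 = 21.9
e = 17.9 − 21.9 = -4
e/s = -4 / 4.32 = -0.93

-0.93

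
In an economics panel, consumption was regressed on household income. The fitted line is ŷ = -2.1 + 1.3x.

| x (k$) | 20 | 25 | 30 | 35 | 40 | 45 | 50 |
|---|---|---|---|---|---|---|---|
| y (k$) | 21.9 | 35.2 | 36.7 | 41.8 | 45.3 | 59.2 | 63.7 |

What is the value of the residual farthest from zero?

r = 4.8

x=20: ŷ = -2.1 + 1.3·20 = 23.9; r = 21.9 − 23.9 = -2
x=25: ŷ = -2.1 + 1.3·25 = 30.4; r = 35.2 − 30.4 = 4.8
x=30: ŷ = -2.1 + 1.3·30 = 36.9; r = 36.7 − 36.9 = -0.2
x=35: ŷ = -2.1 + 1.3·35 = 43.4; r = 41.8 − 43.4 = -1.6
x=40: ŷ = -2.1 + 1.3·40 = 49.9; r = 45.3 − 49.9 = -4.6
x=45: ŷ = -2.1 + 1.3·45 = 56.4; r = 59.2 − 56.4 = 2.8
x=50: ŷ = -2.1 + 1.3·50 = 62.9; r = 63.7 − 62.9 = 0.8
Largest |r| is 4.8 at x = 25, residual 4.8.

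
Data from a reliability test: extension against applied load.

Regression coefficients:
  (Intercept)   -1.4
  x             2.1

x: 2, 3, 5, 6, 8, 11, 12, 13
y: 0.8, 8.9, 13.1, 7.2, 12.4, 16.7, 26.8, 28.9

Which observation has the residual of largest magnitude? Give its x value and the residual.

x = 11, e = -5

x=2: ŷ = -1.4 + 2.1·2 = 2.8; e = 0.8 − 2.8 = -2
x=3: ŷ = -1.4 + 2.1·3 = 4.9; e = 8.9 − 4.9 = 4
x=5: ŷ = -1.4 + 2.1·5 = 9.1; e = 13.1 − 9.1 = 4
x=6: ŷ = -1.4 + 2.1·6 = 11.2; e = 7.2 − 11.2 = -4
x=8: ŷ = -1.4 + 2.1·8 = 15.4; e = 12.4 − 15.4 = -3
x=11: ŷ = -1.4 + 2.1·11 = 21.7; e = 16.7 − 21.7 = -5
x=12: ŷ = -1.4 + 2.1·12 = 23.8; e = 26.8 − 23.8 = 3
x=13: ŷ = -1.4 + 2.1·13 = 25.9; e = 28.9 − 25.9 = 3
Largest |e| is 5 at x = 11, residual -5.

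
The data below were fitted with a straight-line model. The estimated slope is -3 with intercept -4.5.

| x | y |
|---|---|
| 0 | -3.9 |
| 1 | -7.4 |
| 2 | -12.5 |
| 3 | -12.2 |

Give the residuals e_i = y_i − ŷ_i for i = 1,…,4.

x=0: ŷ = -4.5 − 3·0 = -4.5; e = -3.9 − (-4.5) = 0.6
x=1: ŷ = -4.5 − 3·1 = -7.5; e = -7.4 − (-7.5) = 0.1
x=2: ŷ = -4.5 − 3·2 = -10.5; e = -12.5 − (-10.5) = -2
x=3: ŷ = -4.5 − 3·3 = -13.5; e = -12.2 − (-13.5) = 1.3

0.6, 0.1, -2, 1.3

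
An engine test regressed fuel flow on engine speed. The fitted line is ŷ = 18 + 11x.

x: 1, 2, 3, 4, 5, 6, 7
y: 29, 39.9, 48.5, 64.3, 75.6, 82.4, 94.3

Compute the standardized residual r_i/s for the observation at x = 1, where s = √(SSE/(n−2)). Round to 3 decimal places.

0.000

x=1: ŷ = 18 + 11·1 = 29; r = 29 − 29 = 0
x=2: ŷ = 18 + 11·2 = 40; r = 39.9 − 40 = -0.1
x=3: ŷ = 18 + 11·3 = 51; r = 48.5 − 51 = -2.5
x=4: ŷ = 18 + 11·4 = 62; r = 64.3 − 62 = 2.3
x=5: ŷ = 18 + 11·5 = 73; r = 75.6 − 73 = 2.6
x=6: ŷ = 18 + 11·6 = 84; r = 82.4 − 84 = -1.6
x=7: ŷ = 18 + 11·7 = 95; r = 94.3 − 95 = -0.7
SSE = 0 + 0.01 + 6.25 + 5.29 + 6.76 + 2.56 + 0.49 = 21.36
s = √(21.36/5) = 2.06688
r/s = 0 / 2.06688 = 0.000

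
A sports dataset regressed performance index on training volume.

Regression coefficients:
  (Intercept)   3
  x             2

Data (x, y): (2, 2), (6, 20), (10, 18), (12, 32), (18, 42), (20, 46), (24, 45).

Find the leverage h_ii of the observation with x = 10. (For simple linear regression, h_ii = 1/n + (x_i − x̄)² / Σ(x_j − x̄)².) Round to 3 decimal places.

x̄ = (2 + 6 + 10 + 12 + 18 + 20 + 24)/7 = 13.1429
Σ(x − x̄)² = 124.163 + 51.0204 + 9.87755 + 1.30612 + 23.5918 + 47.0204 + 117.878 = 374.857
h = 1/7 + (-3.14286)²/374.857 = 0.142857 + 0.0263502 = 0.169

h = 0.169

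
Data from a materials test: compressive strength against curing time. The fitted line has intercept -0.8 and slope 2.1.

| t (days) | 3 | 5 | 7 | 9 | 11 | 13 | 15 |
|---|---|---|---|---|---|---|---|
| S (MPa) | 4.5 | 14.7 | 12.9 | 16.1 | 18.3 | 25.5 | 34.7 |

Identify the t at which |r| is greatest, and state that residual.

t = 5, r = 5

t=3: Ŝ = -0.8 + 2.1·3 = 5.5; r = 4.5 − 5.5 = -1
t=5: Ŝ = -0.8 + 2.1·5 = 9.7; r = 14.7 − 9.7 = 5
t=7: Ŝ = -0.8 + 2.1·7 = 13.9; r = 12.9 − 13.9 = -1
t=9: Ŝ = -0.8 + 2.1·9 = 18.1; r = 16.1 − 18.1 = -2
t=11: Ŝ = -0.8 + 2.1·11 = 22.3; r = 18.3 − 22.3 = -4
t=13: Ŝ = -0.8 + 2.1·13 = 26.5; r = 25.5 − 26.5 = -1
t=15: Ŝ = -0.8 + 2.1·15 = 30.7; r = 34.7 − 30.7 = 4
Largest |r| is 5 at t = 5, residual 5.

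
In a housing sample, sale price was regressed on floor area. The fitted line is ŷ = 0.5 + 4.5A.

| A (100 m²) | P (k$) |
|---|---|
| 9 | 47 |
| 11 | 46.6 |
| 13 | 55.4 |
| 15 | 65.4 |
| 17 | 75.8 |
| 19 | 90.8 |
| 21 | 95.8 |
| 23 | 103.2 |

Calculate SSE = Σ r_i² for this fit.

A=9: ŷ = 0.5 + 4.5·9 = 41; r = 47 − 41 = 6
A=11: ŷ = 0.5 + 4.5·11 = 50; r = 46.6 − 50 = -3.4
A=13: ŷ = 0.5 + 4.5·13 = 59; r = 55.4 − 59 = -3.6
A=15: ŷ = 0.5 + 4.5·15 = 68; r = 65.4 − 68 = -2.6
A=17: ŷ = 0.5 + 4.5·17 = 77; r = 75.8 − 77 = -1.2
A=19: ŷ = 0.5 + 4.5·19 = 86; r = 90.8 − 86 = 4.8
A=21: ŷ = 0.5 + 4.5·21 = 95; r = 95.8 − 95 = 0.8
A=23: ŷ = 0.5 + 4.5·23 = 104; r = 103.2 − 104 = -0.8
SSE = 36 + 11.56 + 12.96 + 6.76 + 1.44 + 23.04 + 0.64 + 0.64 = 93.04

SSE = 93.04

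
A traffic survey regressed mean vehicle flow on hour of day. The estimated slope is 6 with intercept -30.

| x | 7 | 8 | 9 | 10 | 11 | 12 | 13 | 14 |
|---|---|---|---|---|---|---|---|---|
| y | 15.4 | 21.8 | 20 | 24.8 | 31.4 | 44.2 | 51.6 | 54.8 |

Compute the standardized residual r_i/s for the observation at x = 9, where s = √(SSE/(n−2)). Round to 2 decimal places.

x=7: ŷ = -30 + 6·7 = 12; r = 15.4 − 12 = 3.4
x=8: ŷ = -30 + 6·8 = 18; r = 21.8 − 18 = 3.8
x=9: ŷ = -30 + 6·9 = 24; r = 20 − 24 = -4
x=10: ŷ = -30 + 6·10 = 30; r = 24.8 − 30 = -5.2
x=11: ŷ = -30 + 6·11 = 36; r = 31.4 − 36 = -4.6
x=12: ŷ = -30 + 6·12 = 42; r = 44.2 − 42 = 2.2
x=13: ŷ = -30 + 6·13 = 48; r = 51.6 − 48 = 3.6
x=14: ŷ = -30 + 6·14 = 54; r = 54.8 − 54 = 0.8
SSE = 11.56 + 14.44 + 16 + 27.04 + 21.16 + 4.84 + 12.96 + 0.64 = 108.64
s = √(108.64/6) = 4.25519
r/s = -4 / 4.25519 = -0.94

-0.94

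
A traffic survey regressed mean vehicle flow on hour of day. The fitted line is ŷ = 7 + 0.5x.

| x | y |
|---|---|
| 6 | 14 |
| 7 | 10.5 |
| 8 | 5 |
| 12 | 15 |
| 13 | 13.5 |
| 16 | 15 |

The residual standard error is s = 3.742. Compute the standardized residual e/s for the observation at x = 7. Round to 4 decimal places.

0.0000

ŷ = 7 + 0.5·7 = 10.5
e = 10.5 − 10.5 = 0
e/s = 0 / 3.742 = 0.0000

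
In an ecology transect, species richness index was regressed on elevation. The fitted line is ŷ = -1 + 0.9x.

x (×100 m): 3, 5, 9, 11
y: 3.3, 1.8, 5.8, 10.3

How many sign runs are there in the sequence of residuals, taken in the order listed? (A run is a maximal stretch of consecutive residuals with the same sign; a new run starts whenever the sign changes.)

3 runs

x=3: ŷ = -1 + 0.9·3 = 1.7; r = 3.3 − 1.7 = 1.6
x=5: ŷ = -1 + 0.9·5 = 3.5; r = 1.8 − 3.5 = -1.7
x=9: ŷ = -1 + 0.9·9 = 7.1; r = 5.8 − 7.1 = -1.3
x=11: ŷ = -1 + 0.9·11 = 8.9; r = 10.3 − 8.9 = 1.4
Signs: + − − +
Runs: +×1, −×2, +×1 → 3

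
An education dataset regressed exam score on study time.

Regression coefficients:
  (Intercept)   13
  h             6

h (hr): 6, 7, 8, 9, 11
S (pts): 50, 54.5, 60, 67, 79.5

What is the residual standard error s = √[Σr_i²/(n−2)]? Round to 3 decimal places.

s = 0.913

h=6: Ŝ = 13 + 6·6 = 49; r = 50 − 49 = 1
h=7: Ŝ = 13 + 6·7 = 55; r = 54.5 − 55 = -0.5
h=8: Ŝ = 13 + 6·8 = 61; r = 60 − 61 = -1
h=9: Ŝ = 13 + 6·9 = 67; r = 67 − 67 = 0
h=11: Ŝ = 13 + 6·11 = 79; r = 79.5 − 79 = 0.5
SSE = 1 + 0.25 + 1 + 0 + 0.25 = 2.5
s = √(2.5/3) = √0.833333 ≈ 0.913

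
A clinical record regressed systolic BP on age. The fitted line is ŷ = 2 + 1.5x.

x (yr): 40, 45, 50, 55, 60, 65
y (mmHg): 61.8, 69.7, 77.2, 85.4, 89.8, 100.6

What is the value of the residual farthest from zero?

x=40: ŷ = 2 + 1.5·40 = 62; r = 61.8 − 62 = -0.2
x=45: ŷ = 2 + 1.5·45 = 69.5; r = 69.7 − 69.5 = 0.2
x=50: ŷ = 2 + 1.5·50 = 77; r = 77.2 − 77 = 0.2
x=55: ŷ = 2 + 1.5·55 = 84.5; r = 85.4 − 84.5 = 0.9
x=60: ŷ = 2 + 1.5·60 = 92; r = 89.8 − 92 = -2.2
x=65: ŷ = 2 + 1.5·65 = 99.5; r = 100.6 − 99.5 = 1.1
Largest |r| is 2.2 at x = 60, residual -2.2.

r = -2.2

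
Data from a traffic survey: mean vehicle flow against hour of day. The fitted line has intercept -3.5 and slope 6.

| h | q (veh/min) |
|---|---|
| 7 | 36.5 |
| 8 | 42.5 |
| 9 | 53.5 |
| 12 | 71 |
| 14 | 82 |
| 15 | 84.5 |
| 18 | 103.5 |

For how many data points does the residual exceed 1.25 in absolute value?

6

h=7: q̂ = -3.5 + 6·7 = 38.5; e = 36.5 − 38.5 = -2
h=8: q̂ = -3.5 + 6·8 = 44.5; e = 42.5 − 44.5 = -2
h=9: q̂ = -3.5 + 6·9 = 50.5; e = 53.5 − 50.5 = 3
h=12: q̂ = -3.5 + 6·12 = 68.5; e = 71 − 68.5 = 2.5
h=14: q̂ = -3.5 + 6·14 = 80.5; e = 82 − 80.5 = 1.5
h=15: q̂ = -3.5 + 6·15 = 86.5; e = 84.5 − 86.5 = -2
h=18: q̂ = -3.5 + 6·18 = 104.5; e = 103.5 − 104.5 = -1
|e| > 1.25: h=7 (|e|=2), h=8 (|e|=2), h=9 (|e|=3), h=12 (|e|=2.5), h=14 (|e|=1.5), h=15 (|e|=2) → 6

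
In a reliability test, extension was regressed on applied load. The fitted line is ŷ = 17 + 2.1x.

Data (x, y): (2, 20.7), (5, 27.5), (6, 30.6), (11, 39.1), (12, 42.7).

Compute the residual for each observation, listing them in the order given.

x=2: ŷ = 17 + 2.1·2 = 21.2; e = 20.7 − 21.2 = -0.5
x=5: ŷ = 17 + 2.1·5 = 27.5; e = 27.5 − 27.5 = 0
x=6: ŷ = 17 + 2.1·6 = 29.6; e = 30.6 − 29.6 = 1
x=11: ŷ = 17 + 2.1·11 = 40.1; e = 39.1 − 40.1 = -1
x=12: ŷ = 17 + 2.1·12 = 42.2; e = 42.7 − 42.2 = 0.5

-0.5, 0, 1, -1, 0.5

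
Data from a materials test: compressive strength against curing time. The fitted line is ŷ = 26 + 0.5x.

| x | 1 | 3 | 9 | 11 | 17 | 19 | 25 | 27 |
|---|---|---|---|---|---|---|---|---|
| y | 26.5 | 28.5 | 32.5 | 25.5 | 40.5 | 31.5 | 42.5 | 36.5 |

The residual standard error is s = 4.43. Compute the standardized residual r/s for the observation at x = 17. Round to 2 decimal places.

ŷ = 26 + 0.5·17 = 34.5
r = 40.5 − 34.5 = 6
r/s = 6 / 4.43 = 1.35

1.35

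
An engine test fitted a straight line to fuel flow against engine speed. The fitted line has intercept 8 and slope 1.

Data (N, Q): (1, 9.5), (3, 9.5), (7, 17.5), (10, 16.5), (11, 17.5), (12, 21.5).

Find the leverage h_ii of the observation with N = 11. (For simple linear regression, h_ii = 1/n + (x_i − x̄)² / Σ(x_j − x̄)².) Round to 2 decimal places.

N̄ = (1 + 3 + 7 + 10 + 11 + 12)/6 = 7.33333
Σ(N − N̄)² = 40.1111 + 18.7778 + 0.111111 + 7.11111 + 13.4444 + 21.7778 = 101.333
h = 1/6 + (3.66667)²/101.333 = 0.166667 + 0.132675 = 0.30

h = 0.30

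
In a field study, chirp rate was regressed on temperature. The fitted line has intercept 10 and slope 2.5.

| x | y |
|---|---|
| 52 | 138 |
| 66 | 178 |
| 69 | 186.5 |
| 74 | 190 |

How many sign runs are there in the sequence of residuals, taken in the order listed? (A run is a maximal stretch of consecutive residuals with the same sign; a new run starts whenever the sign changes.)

3 runs

x=52: ŷ = 10 + 2.5·52 = 140; e = 138 − 140 = -2
x=66: ŷ = 10 + 2.5·66 = 175; e = 178 − 175 = 3
x=69: ŷ = 10 + 2.5·69 = 182.5; e = 186.5 − 182.5 = 4
x=74: ŷ = 10 + 2.5·74 = 195; e = 190 − 195 = -5
Signs: − + + −
Runs: −×1, +×2, −×1 → 3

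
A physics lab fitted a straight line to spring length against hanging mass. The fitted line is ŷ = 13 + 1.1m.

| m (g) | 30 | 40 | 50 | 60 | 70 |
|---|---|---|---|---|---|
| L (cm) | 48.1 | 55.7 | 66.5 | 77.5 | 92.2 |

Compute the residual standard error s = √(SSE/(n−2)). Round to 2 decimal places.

s = 2.27

m=30: ŷ = 13 + 1.1·30 = 46; r = 48.1 − 46 = 2.1
m=40: ŷ = 13 + 1.1·40 = 57; r = 55.7 − 57 = -1.3
m=50: ŷ = 13 + 1.1·50 = 68; r = 66.5 − 68 = -1.5
m=60: ŷ = 13 + 1.1·60 = 79; r = 77.5 − 79 = -1.5
m=70: ŷ = 13 + 1.1·70 = 90; r = 92.2 − 90 = 2.2
SSE = 4.41 + 1.69 + 2.25 + 2.25 + 4.84 = 15.44
s = √(15.44/3) = √5.14667 ≈ 2.27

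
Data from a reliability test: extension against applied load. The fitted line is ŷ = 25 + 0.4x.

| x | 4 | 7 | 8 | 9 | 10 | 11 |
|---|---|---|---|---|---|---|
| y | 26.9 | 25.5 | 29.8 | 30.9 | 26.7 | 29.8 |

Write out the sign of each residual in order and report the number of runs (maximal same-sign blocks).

5 runs

x=4: ŷ = 25 + 0.4·4 = 26.6; e = 26.9 − 26.6 = 0.3
x=7: ŷ = 25 + 0.4·7 = 27.8; e = 25.5 − 27.8 = -2.3
x=8: ŷ = 25 + 0.4·8 = 28.2; e = 29.8 − 28.2 = 1.6
x=9: ŷ = 25 + 0.4·9 = 28.6; e = 30.9 − 28.6 = 2.3
x=10: ŷ = 25 + 0.4·10 = 29; e = 26.7 − 29 = -2.3
x=11: ŷ = 25 + 0.4·11 = 29.4; e = 29.8 − 29.4 = 0.4
Signs: + − + + − +
Runs: +×1, −×1, +×2, −×1, +×1 → 5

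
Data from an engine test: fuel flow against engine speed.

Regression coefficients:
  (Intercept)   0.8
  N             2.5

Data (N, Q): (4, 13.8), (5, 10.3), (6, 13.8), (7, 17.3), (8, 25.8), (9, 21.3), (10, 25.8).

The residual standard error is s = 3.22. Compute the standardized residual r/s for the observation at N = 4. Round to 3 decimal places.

ŷ = 0.8 + 2.5·4 = 10.8
r = 13.8 − 10.8 = 3
r/s = 3 / 3.22 = 0.932

0.932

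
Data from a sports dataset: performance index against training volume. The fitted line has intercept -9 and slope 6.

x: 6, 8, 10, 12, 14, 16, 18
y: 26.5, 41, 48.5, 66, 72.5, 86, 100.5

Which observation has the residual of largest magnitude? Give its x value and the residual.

x = 12, e = 3

x=6: ŷ = -9 + 6·6 = 27; e = 26.5 − 27 = -0.5
x=8: ŷ = -9 + 6·8 = 39; e = 41 − 39 = 2
x=10: ŷ = -9 + 6·10 = 51; e = 48.5 − 51 = -2.5
x=12: ŷ = -9 + 6·12 = 63; e = 66 − 63 = 3
x=14: ŷ = -9 + 6·14 = 75; e = 72.5 − 75 = -2.5
x=16: ŷ = -9 + 6·16 = 87; e = 86 − 87 = -1
x=18: ŷ = -9 + 6·18 = 99; e = 100.5 − 99 = 1.5
Largest |e| is 3 at x = 12, residual 3.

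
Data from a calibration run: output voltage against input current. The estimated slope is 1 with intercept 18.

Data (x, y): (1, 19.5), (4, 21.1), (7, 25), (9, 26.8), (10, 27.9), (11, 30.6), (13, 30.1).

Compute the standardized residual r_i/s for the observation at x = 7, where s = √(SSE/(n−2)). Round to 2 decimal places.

0.00

x=1: ŷ = 18 + 1 = 19; r = 19.5 − 19 = 0.5
x=4: ŷ = 18 + 4 = 22; r = 21.1 − 22 = -0.9
x=7: ŷ = 18 + 7 = 25; r = 25 − 25 = 0
x=9: ŷ = 18 + 9 = 27; r = 26.8 − 27 = -0.2
x=10: ŷ = 18 + 10 = 28; r = 27.9 − 28 = -0.1
x=11: ŷ = 18 + 11 = 29; r = 30.6 − 29 = 1.6
x=13: ŷ = 18 + 13 = 31; r = 30.1 − 31 = -0.9
SSE = 0.25 + 0.81 + 0 + 0.04 + 0.01 + 2.56 + 0.81 = 4.48
s = √(4.48/5) = 0.946573
r/s = 0 / 0.946573 = 0.00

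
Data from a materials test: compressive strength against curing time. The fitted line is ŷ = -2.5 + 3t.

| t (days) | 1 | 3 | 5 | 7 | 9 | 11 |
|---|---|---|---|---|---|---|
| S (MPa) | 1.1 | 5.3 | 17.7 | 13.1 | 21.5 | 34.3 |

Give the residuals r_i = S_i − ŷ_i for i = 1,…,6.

t=1: ŷ = -2.5 + 3·1 = 0.5; r = 1.1 − 0.5 = 0.6
t=3: ŷ = -2.5 + 3·3 = 6.5; r = 5.3 − 6.5 = -1.2
t=5: ŷ = -2.5 + 3·5 = 12.5; r = 17.7 − 12.5 = 5.2
t=7: ŷ = -2.5 + 3·7 = 18.5; r = 13.1 − 18.5 = -5.4
t=9: ŷ = -2.5 + 3·9 = 24.5; r = 21.5 − 24.5 = -3
t=11: ŷ = -2.5 + 3·11 = 30.5; r = 34.3 − 30.5 = 3.8

0.6, -1.2, 5.2, -5.4, -3, 3.8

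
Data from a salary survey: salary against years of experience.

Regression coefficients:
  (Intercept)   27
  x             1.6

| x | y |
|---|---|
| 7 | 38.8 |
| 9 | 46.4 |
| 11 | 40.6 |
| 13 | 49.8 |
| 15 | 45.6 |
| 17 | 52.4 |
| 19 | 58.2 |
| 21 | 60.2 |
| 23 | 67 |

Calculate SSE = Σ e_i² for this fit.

SSE = 88.8

x=7: ŷ = 27 + 1.6·7 = 38.2; e = 38.8 − 38.2 = 0.6
x=9: ŷ = 27 + 1.6·9 = 41.4; e = 46.4 − 41.4 = 5
x=11: ŷ = 27 + 1.6·11 = 44.6; e = 40.6 − 44.6 = -4
x=13: ŷ = 27 + 1.6·13 = 47.8; e = 49.8 − 47.8 = 2
x=15: ŷ = 27 + 1.6·15 = 51; e = 45.6 − 51 = -5.4
x=17: ŷ = 27 + 1.6·17 = 54.2; e = 52.4 − 54.2 = -1.8
x=19: ŷ = 27 + 1.6·19 = 57.4; e = 58.2 − 57.4 = 0.8
x=21: ŷ = 27 + 1.6·21 = 60.6; e = 60.2 − 60.6 = -0.4
x=23: ŷ = 27 + 1.6·23 = 63.8; e = 67 − 63.8 = 3.2
SSE = 0.36 + 25 + 16 + 4 + 29.16 + 3.24 + 0.64 + 0.16 + 10.24 = 88.8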